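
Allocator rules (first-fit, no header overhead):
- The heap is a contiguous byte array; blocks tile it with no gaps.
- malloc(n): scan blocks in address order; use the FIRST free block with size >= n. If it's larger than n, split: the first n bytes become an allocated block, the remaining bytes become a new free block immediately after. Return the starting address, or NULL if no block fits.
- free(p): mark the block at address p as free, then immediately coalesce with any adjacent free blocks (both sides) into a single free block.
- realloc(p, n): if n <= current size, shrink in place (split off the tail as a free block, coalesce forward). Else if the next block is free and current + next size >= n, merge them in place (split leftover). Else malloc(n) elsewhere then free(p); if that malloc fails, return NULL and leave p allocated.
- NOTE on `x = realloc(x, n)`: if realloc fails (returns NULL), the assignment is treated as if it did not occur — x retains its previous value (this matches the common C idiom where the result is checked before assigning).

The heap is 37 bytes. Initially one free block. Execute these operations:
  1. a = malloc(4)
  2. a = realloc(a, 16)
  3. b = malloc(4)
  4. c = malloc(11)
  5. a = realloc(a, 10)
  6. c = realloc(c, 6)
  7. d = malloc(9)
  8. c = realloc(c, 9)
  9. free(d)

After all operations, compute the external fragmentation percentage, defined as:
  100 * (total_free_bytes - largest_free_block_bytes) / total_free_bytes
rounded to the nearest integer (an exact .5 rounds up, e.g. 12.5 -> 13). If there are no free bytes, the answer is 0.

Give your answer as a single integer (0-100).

Answer: 35

Derivation:
Op 1: a = malloc(4) -> a = 0; heap: [0-3 ALLOC][4-36 FREE]
Op 2: a = realloc(a, 16) -> a = 0; heap: [0-15 ALLOC][16-36 FREE]
Op 3: b = malloc(4) -> b = 16; heap: [0-15 ALLOC][16-19 ALLOC][20-36 FREE]
Op 4: c = malloc(11) -> c = 20; heap: [0-15 ALLOC][16-19 ALLOC][20-30 ALLOC][31-36 FREE]
Op 5: a = realloc(a, 10) -> a = 0; heap: [0-9 ALLOC][10-15 FREE][16-19 ALLOC][20-30 ALLOC][31-36 FREE]
Op 6: c = realloc(c, 6) -> c = 20; heap: [0-9 ALLOC][10-15 FREE][16-19 ALLOC][20-25 ALLOC][26-36 FREE]
Op 7: d = malloc(9) -> d = 26; heap: [0-9 ALLOC][10-15 FREE][16-19 ALLOC][20-25 ALLOC][26-34 ALLOC][35-36 FREE]
Op 8: c = realloc(c, 9) -> NULL (c unchanged); heap: [0-9 ALLOC][10-15 FREE][16-19 ALLOC][20-25 ALLOC][26-34 ALLOC][35-36 FREE]
Op 9: free(d) -> (freed d); heap: [0-9 ALLOC][10-15 FREE][16-19 ALLOC][20-25 ALLOC][26-36 FREE]
Free blocks: [6 11] total_free=17 largest=11 -> 100*(17-11)/17 = 600/17 ≈ 35.294 -> rounds to 35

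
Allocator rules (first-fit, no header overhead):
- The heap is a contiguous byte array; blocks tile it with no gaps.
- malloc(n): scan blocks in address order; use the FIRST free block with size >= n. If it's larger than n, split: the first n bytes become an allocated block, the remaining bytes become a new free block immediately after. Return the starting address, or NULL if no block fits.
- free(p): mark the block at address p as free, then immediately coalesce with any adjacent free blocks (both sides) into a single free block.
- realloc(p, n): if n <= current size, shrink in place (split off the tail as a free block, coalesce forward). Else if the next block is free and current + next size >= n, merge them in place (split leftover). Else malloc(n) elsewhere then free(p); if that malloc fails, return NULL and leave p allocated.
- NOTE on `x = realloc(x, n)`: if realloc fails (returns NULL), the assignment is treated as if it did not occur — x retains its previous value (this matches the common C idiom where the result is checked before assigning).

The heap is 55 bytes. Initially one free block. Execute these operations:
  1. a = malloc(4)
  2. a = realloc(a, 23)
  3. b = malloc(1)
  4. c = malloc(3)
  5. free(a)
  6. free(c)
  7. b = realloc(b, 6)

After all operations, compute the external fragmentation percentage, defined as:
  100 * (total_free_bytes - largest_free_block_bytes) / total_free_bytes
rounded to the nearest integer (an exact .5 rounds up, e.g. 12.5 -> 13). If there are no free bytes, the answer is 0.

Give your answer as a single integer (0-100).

Answer: 47

Derivation:
Op 1: a = malloc(4) -> a = 0; heap: [0-3 ALLOC][4-54 FREE]
Op 2: a = realloc(a, 23) -> a = 0; heap: [0-22 ALLOC][23-54 FREE]
Op 3: b = malloc(1) -> b = 23; heap: [0-22 ALLOC][23-23 ALLOC][24-54 FREE]
Op 4: c = malloc(3) -> c = 24; heap: [0-22 ALLOC][23-23 ALLOC][24-26 ALLOC][27-54 FREE]
Op 5: free(a) -> (freed a); heap: [0-22 FREE][23-23 ALLOC][24-26 ALLOC][27-54 FREE]
Op 6: free(c) -> (freed c); heap: [0-22 FREE][23-23 ALLOC][24-54 FREE]
Op 7: b = realloc(b, 6) -> b = 23; heap: [0-22 FREE][23-28 ALLOC][29-54 FREE]
Free blocks: [23 26] total_free=49 largest=26 -> 100*(49-26)/49 = 2300/49 ≈ 46.939 -> rounds to 47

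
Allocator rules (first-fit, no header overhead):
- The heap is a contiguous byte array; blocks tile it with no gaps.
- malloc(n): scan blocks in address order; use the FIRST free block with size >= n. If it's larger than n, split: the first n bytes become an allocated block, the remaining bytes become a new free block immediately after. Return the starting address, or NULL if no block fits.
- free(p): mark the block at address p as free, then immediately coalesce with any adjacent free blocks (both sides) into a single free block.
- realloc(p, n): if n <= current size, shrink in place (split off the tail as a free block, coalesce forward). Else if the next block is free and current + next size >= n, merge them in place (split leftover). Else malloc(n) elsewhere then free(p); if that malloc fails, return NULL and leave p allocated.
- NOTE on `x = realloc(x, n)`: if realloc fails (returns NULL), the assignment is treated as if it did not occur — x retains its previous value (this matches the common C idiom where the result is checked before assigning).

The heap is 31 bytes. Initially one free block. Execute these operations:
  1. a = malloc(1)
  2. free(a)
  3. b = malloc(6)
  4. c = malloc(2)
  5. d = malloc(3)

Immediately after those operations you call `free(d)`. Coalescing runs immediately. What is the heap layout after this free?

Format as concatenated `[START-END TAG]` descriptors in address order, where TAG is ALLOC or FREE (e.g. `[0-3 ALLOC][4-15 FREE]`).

Op 1: a = malloc(1) -> a = 0; heap: [0-0 ALLOC][1-30 FREE]
Op 2: free(a) -> (freed a); heap: [0-30 FREE]
Op 3: b = malloc(6) -> b = 0; heap: [0-5 ALLOC][6-30 FREE]
Op 4: c = malloc(2) -> c = 6; heap: [0-5 ALLOC][6-7 ALLOC][8-30 FREE]
Op 5: d = malloc(3) -> d = 8; heap: [0-5 ALLOC][6-7 ALLOC][8-10 ALLOC][11-30 FREE]
free(d): d = 8 -> block [8-10 ALLOC]; mark free, coalesce with adjacent free neighbors -> [0-5 ALLOC][6-7 ALLOC][8-30 FREE]

Answer: [0-5 ALLOC][6-7 ALLOC][8-30 FREE]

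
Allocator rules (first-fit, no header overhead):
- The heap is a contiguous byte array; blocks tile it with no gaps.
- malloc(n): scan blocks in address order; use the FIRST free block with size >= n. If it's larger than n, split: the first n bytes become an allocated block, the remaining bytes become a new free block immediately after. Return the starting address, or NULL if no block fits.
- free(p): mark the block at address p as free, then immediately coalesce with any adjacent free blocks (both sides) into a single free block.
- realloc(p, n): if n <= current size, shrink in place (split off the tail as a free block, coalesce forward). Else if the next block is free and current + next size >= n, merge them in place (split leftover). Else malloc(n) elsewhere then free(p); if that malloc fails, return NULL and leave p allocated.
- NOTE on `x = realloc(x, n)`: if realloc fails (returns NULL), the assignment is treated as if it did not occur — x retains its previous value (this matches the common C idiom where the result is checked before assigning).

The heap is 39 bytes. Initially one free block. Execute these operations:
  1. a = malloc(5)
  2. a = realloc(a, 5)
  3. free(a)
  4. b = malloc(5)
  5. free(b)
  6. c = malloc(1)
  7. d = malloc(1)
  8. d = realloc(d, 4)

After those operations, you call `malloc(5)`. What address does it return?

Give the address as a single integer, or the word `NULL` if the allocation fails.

Op 1: a = malloc(5) -> a = 0; heap: [0-4 ALLOC][5-38 FREE]
Op 2: a = realloc(a, 5) -> a = 0; heap: [0-4 ALLOC][5-38 FREE]
Op 3: free(a) -> (freed a); heap: [0-38 FREE]
Op 4: b = malloc(5) -> b = 0; heap: [0-4 ALLOC][5-38 FREE]
Op 5: free(b) -> (freed b); heap: [0-38 FREE]
Op 6: c = malloc(1) -> c = 0; heap: [0-0 ALLOC][1-38 FREE]
Op 7: d = malloc(1) -> d = 1; heap: [0-0 ALLOC][1-1 ALLOC][2-38 FREE]
Op 8: d = realloc(d, 4) -> d = 1; heap: [0-0 ALLOC][1-4 ALLOC][5-38 FREE]
malloc(5): first-fit scan over [0-0 ALLOC][1-4 ALLOC][5-38 FREE] -> 5

Answer: 5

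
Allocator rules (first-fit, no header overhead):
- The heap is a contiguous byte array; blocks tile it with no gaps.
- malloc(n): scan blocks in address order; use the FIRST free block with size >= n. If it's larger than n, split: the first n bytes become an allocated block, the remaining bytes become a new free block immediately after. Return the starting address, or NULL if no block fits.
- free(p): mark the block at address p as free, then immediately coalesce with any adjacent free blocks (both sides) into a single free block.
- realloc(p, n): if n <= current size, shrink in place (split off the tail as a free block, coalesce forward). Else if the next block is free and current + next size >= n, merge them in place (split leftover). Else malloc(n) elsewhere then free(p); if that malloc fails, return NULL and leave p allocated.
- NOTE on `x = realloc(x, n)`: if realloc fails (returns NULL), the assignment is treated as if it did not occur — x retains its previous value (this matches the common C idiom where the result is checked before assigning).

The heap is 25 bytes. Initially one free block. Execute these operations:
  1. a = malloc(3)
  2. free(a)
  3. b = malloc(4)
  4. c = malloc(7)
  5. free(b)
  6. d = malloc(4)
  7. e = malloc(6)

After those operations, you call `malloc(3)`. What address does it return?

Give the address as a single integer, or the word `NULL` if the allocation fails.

Answer: 17

Derivation:
Op 1: a = malloc(3) -> a = 0; heap: [0-2 ALLOC][3-24 FREE]
Op 2: free(a) -> (freed a); heap: [0-24 FREE]
Op 3: b = malloc(4) -> b = 0; heap: [0-3 ALLOC][4-24 FREE]
Op 4: c = malloc(7) -> c = 4; heap: [0-3 ALLOC][4-10 ALLOC][11-24 FREE]
Op 5: free(b) -> (freed b); heap: [0-3 FREE][4-10 ALLOC][11-24 FREE]
Op 6: d = malloc(4) -> d = 0; heap: [0-3 ALLOC][4-10 ALLOC][11-24 FREE]
Op 7: e = malloc(6) -> e = 11; heap: [0-3 ALLOC][4-10 ALLOC][11-16 ALLOC][17-24 FREE]
malloc(3): first-fit scan over [0-3 ALLOC][4-10 ALLOC][11-16 ALLOC][17-24 FREE] -> 17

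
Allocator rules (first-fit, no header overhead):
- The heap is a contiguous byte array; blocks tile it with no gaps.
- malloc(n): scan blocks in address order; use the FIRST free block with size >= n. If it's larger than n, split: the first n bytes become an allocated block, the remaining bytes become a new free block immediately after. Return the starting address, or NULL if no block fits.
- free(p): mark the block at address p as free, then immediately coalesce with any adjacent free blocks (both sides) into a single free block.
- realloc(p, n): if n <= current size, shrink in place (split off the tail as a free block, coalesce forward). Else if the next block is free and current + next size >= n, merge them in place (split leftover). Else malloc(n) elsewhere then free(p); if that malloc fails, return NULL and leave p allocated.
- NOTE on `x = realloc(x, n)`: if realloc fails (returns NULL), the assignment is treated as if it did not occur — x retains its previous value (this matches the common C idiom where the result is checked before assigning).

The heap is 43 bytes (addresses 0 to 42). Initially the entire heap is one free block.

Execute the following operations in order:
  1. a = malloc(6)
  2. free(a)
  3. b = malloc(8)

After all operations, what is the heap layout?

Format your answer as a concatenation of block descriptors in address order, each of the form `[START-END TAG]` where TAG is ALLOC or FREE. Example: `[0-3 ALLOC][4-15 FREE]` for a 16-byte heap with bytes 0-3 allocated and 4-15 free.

Answer: [0-7 ALLOC][8-42 FREE]

Derivation:
Op 1: a = malloc(6) -> a = 0; heap: [0-5 ALLOC][6-42 FREE]
Op 2: free(a) -> (freed a); heap: [0-42 FREE]
Op 3: b = malloc(8) -> b = 0; heap: [0-7 ALLOC][8-42 FREE]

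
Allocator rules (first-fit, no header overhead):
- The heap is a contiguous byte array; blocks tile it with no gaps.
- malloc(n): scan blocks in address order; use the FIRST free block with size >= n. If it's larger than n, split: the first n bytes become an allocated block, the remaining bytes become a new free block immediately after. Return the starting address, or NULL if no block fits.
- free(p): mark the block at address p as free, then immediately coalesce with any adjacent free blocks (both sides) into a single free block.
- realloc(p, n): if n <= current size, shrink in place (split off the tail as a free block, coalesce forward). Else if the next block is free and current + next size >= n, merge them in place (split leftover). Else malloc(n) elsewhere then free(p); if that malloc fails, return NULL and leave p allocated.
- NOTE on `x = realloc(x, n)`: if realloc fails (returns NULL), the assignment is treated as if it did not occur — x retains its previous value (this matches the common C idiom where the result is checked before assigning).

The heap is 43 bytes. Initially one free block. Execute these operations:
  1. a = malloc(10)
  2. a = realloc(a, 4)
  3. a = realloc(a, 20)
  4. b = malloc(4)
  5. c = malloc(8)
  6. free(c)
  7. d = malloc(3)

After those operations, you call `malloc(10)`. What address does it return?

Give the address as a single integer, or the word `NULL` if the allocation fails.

Op 1: a = malloc(10) -> a = 0; heap: [0-9 ALLOC][10-42 FREE]
Op 2: a = realloc(a, 4) -> a = 0; heap: [0-3 ALLOC][4-42 FREE]
Op 3: a = realloc(a, 20) -> a = 0; heap: [0-19 ALLOC][20-42 FREE]
Op 4: b = malloc(4) -> b = 20; heap: [0-19 ALLOC][20-23 ALLOC][24-42 FREE]
Op 5: c = malloc(8) -> c = 24; heap: [0-19 ALLOC][20-23 ALLOC][24-31 ALLOC][32-42 FREE]
Op 6: free(c) -> (freed c); heap: [0-19 ALLOC][20-23 ALLOC][24-42 FREE]
Op 7: d = malloc(3) -> d = 24; heap: [0-19 ALLOC][20-23 ALLOC][24-26 ALLOC][27-42 FREE]
malloc(10): first-fit scan over [0-19 ALLOC][20-23 ALLOC][24-26 ALLOC][27-42 FREE] -> 27

Answer: 27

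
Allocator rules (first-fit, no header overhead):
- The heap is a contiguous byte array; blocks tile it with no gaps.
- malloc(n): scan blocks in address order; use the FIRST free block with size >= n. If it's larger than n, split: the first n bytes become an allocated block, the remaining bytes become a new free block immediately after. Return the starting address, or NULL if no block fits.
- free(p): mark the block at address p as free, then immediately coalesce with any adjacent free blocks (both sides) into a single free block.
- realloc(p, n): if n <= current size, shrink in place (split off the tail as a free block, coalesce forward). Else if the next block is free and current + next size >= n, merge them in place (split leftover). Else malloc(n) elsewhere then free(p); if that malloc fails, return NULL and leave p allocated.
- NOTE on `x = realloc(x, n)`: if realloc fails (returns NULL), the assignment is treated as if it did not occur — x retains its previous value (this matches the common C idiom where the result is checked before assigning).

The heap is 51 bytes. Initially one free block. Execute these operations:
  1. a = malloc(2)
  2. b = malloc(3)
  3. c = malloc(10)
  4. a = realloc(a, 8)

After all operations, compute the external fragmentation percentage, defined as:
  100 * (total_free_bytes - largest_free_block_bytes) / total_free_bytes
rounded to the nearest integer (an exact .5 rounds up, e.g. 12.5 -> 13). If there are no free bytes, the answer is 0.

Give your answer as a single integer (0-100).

Op 1: a = malloc(2) -> a = 0; heap: [0-1 ALLOC][2-50 FREE]
Op 2: b = malloc(3) -> b = 2; heap: [0-1 ALLOC][2-4 ALLOC][5-50 FREE]
Op 3: c = malloc(10) -> c = 5; heap: [0-1 ALLOC][2-4 ALLOC][5-14 ALLOC][15-50 FREE]
Op 4: a = realloc(a, 8) -> a = 15; heap: [0-1 FREE][2-4 ALLOC][5-14 ALLOC][15-22 ALLOC][23-50 FREE]
Free blocks: [2 28] total_free=30 largest=28 -> 100*(30-28)/30 = 200/30 ≈ 6.667 -> rounds to 7

Answer: 7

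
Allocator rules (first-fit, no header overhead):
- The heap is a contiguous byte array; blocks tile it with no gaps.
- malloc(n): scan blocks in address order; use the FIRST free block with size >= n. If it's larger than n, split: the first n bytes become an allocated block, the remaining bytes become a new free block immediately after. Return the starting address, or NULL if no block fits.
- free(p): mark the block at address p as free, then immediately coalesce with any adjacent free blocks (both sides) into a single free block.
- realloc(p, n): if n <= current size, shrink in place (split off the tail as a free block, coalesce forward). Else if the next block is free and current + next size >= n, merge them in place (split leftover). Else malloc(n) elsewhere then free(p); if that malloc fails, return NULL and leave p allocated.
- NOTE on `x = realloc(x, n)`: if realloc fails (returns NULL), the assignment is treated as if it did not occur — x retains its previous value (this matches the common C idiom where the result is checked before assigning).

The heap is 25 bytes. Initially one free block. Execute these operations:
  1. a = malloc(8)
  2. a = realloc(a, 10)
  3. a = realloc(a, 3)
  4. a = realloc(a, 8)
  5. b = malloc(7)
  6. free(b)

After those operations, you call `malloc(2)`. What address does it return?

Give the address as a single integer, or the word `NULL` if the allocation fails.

Answer: 8

Derivation:
Op 1: a = malloc(8) -> a = 0; heap: [0-7 ALLOC][8-24 FREE]
Op 2: a = realloc(a, 10) -> a = 0; heap: [0-9 ALLOC][10-24 FREE]
Op 3: a = realloc(a, 3) -> a = 0; heap: [0-2 ALLOC][3-24 FREE]
Op 4: a = realloc(a, 8) -> a = 0; heap: [0-7 ALLOC][8-24 FREE]
Op 5: b = malloc(7) -> b = 8; heap: [0-7 ALLOC][8-14 ALLOC][15-24 FREE]
Op 6: free(b) -> (freed b); heap: [0-7 ALLOC][8-24 FREE]
malloc(2): first-fit scan over [0-7 ALLOC][8-24 FREE] -> 8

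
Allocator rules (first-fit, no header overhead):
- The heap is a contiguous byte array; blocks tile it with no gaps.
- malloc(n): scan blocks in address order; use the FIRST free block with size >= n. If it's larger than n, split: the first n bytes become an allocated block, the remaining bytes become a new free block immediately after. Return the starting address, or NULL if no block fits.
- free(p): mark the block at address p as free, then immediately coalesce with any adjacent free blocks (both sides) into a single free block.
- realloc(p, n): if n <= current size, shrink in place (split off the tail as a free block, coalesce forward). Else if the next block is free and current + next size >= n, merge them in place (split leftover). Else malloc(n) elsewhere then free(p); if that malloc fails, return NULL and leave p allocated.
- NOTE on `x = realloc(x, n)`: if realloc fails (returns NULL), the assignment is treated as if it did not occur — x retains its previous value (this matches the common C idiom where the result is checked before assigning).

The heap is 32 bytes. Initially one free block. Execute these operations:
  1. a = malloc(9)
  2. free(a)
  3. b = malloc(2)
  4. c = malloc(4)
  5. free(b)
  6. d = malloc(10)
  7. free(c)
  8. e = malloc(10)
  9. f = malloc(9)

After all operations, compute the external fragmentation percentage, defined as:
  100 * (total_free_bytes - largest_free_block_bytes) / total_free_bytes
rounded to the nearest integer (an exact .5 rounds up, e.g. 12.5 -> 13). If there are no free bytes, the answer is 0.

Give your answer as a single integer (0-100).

Answer: 50

Derivation:
Op 1: a = malloc(9) -> a = 0; heap: [0-8 ALLOC][9-31 FREE]
Op 2: free(a) -> (freed a); heap: [0-31 FREE]
Op 3: b = malloc(2) -> b = 0; heap: [0-1 ALLOC][2-31 FREE]
Op 4: c = malloc(4) -> c = 2; heap: [0-1 ALLOC][2-5 ALLOC][6-31 FREE]
Op 5: free(b) -> (freed b); heap: [0-1 FREE][2-5 ALLOC][6-31 FREE]
Op 6: d = malloc(10) -> d = 6; heap: [0-1 FREE][2-5 ALLOC][6-15 ALLOC][16-31 FREE]
Op 7: free(c) -> (freed c); heap: [0-5 FREE][6-15 ALLOC][16-31 FREE]
Op 8: e = malloc(10) -> e = 16; heap: [0-5 FREE][6-15 ALLOC][16-25 ALLOC][26-31 FREE]
Op 9: f = malloc(9) -> f = NULL; heap: [0-5 FREE][6-15 ALLOC][16-25 ALLOC][26-31 FREE]
Free blocks: [6 6] total_free=12 largest=6 -> 100*(12-6)/12 = 600/12 = 50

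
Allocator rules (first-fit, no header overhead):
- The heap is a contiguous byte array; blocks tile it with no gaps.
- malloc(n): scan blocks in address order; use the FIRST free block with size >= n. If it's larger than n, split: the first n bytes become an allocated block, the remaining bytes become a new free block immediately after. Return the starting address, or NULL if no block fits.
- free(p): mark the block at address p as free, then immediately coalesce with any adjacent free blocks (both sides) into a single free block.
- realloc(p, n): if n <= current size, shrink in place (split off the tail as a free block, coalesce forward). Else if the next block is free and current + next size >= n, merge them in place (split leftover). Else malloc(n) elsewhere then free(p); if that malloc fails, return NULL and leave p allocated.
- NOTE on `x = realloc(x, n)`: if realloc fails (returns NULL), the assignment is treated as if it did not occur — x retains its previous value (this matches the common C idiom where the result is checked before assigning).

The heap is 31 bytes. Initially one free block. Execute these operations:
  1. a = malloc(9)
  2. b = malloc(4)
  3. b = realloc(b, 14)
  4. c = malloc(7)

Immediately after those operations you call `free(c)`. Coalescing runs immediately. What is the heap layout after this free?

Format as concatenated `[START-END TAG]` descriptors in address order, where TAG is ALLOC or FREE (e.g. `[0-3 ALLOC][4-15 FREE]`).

Answer: [0-8 ALLOC][9-22 ALLOC][23-30 FREE]

Derivation:
Op 1: a = malloc(9) -> a = 0; heap: [0-8 ALLOC][9-30 FREE]
Op 2: b = malloc(4) -> b = 9; heap: [0-8 ALLOC][9-12 ALLOC][13-30 FREE]
Op 3: b = realloc(b, 14) -> b = 9; heap: [0-8 ALLOC][9-22 ALLOC][23-30 FREE]
Op 4: c = malloc(7) -> c = 23; heap: [0-8 ALLOC][9-22 ALLOC][23-29 ALLOC][30-30 FREE]
free(c): c = 23 -> block [23-29 ALLOC]; mark free, coalesce with adjacent free neighbors -> [0-8 ALLOC][9-22 ALLOC][23-30 FREE]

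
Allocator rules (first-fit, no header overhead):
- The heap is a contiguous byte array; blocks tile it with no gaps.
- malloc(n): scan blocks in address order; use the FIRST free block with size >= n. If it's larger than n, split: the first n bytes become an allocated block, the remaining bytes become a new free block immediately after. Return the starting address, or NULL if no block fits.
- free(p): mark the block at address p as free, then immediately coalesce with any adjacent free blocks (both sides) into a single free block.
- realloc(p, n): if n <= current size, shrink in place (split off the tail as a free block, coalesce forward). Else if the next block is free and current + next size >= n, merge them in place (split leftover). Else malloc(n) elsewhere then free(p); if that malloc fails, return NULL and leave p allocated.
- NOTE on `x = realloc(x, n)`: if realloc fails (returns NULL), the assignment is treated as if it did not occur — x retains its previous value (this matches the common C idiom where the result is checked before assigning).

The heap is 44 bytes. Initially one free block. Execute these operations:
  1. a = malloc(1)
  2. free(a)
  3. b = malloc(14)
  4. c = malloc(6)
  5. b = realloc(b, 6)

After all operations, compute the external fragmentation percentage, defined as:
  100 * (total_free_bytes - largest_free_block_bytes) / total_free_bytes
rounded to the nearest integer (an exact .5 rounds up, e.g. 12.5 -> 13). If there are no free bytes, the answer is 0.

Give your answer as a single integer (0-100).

Op 1: a = malloc(1) -> a = 0; heap: [0-0 ALLOC][1-43 FREE]
Op 2: free(a) -> (freed a); heap: [0-43 FREE]
Op 3: b = malloc(14) -> b = 0; heap: [0-13 ALLOC][14-43 FREE]
Op 4: c = malloc(6) -> c = 14; heap: [0-13 ALLOC][14-19 ALLOC][20-43 FREE]
Op 5: b = realloc(b, 6) -> b = 0; heap: [0-5 ALLOC][6-13 FREE][14-19 ALLOC][20-43 FREE]
Free blocks: [8 24] total_free=32 largest=24 -> 100*(32-24)/32 = 800/32 = 25

Answer: 25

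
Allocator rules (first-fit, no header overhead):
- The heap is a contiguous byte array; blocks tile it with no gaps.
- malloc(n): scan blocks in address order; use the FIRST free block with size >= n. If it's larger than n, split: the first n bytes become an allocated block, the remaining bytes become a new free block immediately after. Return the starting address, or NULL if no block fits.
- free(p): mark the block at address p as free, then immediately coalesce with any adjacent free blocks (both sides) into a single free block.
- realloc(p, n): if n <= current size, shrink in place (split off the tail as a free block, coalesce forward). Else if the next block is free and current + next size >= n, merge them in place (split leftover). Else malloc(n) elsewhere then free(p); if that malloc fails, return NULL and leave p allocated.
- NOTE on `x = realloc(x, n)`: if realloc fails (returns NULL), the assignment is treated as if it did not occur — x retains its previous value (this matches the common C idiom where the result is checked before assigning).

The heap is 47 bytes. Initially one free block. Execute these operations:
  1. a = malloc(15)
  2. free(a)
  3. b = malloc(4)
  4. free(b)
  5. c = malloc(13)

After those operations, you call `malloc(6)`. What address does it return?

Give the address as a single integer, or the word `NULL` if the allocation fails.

Answer: 13

Derivation:
Op 1: a = malloc(15) -> a = 0; heap: [0-14 ALLOC][15-46 FREE]
Op 2: free(a) -> (freed a); heap: [0-46 FREE]
Op 3: b = malloc(4) -> b = 0; heap: [0-3 ALLOC][4-46 FREE]
Op 4: free(b) -> (freed b); heap: [0-46 FREE]
Op 5: c = malloc(13) -> c = 0; heap: [0-12 ALLOC][13-46 FREE]
malloc(6): first-fit scan over [0-12 ALLOC][13-46 FREE] -> 13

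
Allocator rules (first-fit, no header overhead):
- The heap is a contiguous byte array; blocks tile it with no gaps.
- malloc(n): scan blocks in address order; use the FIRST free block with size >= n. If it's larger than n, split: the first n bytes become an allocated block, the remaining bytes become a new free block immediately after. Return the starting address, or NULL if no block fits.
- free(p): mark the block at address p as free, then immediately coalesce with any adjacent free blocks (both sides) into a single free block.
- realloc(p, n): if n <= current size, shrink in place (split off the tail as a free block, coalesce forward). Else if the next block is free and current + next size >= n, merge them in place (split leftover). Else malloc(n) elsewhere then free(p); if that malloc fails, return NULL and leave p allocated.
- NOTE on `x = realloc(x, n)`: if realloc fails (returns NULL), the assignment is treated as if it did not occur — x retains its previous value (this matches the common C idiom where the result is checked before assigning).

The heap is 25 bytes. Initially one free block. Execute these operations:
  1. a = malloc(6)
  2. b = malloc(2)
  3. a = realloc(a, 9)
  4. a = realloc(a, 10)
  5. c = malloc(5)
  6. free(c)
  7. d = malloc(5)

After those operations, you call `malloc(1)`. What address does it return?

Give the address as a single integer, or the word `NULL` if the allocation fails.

Op 1: a = malloc(6) -> a = 0; heap: [0-5 ALLOC][6-24 FREE]
Op 2: b = malloc(2) -> b = 6; heap: [0-5 ALLOC][6-7 ALLOC][8-24 FREE]
Op 3: a = realloc(a, 9) -> a = 8; heap: [0-5 FREE][6-7 ALLOC][8-16 ALLOC][17-24 FREE]
Op 4: a = realloc(a, 10) -> a = 8; heap: [0-5 FREE][6-7 ALLOC][8-17 ALLOC][18-24 FREE]
Op 5: c = malloc(5) -> c = 0; heap: [0-4 ALLOC][5-5 FREE][6-7 ALLOC][8-17 ALLOC][18-24 FREE]
Op 6: free(c) -> (freed c); heap: [0-5 FREE][6-7 ALLOC][8-17 ALLOC][18-24 FREE]
Op 7: d = malloc(5) -> d = 0; heap: [0-4 ALLOC][5-5 FREE][6-7 ALLOC][8-17 ALLOC][18-24 FREE]
malloc(1): first-fit scan over [0-4 ALLOC][5-5 FREE][6-7 ALLOC][8-17 ALLOC][18-24 FREE] -> 5

Answer: 5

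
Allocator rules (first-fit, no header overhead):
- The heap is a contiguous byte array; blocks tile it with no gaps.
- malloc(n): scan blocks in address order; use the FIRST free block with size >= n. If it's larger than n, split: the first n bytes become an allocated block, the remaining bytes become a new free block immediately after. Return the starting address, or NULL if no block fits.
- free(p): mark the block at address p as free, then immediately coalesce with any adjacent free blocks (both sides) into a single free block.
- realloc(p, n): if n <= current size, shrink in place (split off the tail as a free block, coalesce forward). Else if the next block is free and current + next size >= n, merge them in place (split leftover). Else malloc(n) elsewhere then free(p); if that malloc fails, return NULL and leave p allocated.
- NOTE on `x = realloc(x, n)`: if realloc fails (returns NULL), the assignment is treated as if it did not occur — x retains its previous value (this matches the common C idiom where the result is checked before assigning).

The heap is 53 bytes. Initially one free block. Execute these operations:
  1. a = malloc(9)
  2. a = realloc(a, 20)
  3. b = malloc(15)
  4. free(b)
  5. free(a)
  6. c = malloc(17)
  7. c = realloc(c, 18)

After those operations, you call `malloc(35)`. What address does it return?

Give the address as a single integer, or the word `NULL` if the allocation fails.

Answer: 18

Derivation:
Op 1: a = malloc(9) -> a = 0; heap: [0-8 ALLOC][9-52 FREE]
Op 2: a = realloc(a, 20) -> a = 0; heap: [0-19 ALLOC][20-52 FREE]
Op 3: b = malloc(15) -> b = 20; heap: [0-19 ALLOC][20-34 ALLOC][35-52 FREE]
Op 4: free(b) -> (freed b); heap: [0-19 ALLOC][20-52 FREE]
Op 5: free(a) -> (freed a); heap: [0-52 FREE]
Op 6: c = malloc(17) -> c = 0; heap: [0-16 ALLOC][17-52 FREE]
Op 7: c = realloc(c, 18) -> c = 0; heap: [0-17 ALLOC][18-52 FREE]
malloc(35): first-fit scan over [0-17 ALLOC][18-52 FREE] -> 18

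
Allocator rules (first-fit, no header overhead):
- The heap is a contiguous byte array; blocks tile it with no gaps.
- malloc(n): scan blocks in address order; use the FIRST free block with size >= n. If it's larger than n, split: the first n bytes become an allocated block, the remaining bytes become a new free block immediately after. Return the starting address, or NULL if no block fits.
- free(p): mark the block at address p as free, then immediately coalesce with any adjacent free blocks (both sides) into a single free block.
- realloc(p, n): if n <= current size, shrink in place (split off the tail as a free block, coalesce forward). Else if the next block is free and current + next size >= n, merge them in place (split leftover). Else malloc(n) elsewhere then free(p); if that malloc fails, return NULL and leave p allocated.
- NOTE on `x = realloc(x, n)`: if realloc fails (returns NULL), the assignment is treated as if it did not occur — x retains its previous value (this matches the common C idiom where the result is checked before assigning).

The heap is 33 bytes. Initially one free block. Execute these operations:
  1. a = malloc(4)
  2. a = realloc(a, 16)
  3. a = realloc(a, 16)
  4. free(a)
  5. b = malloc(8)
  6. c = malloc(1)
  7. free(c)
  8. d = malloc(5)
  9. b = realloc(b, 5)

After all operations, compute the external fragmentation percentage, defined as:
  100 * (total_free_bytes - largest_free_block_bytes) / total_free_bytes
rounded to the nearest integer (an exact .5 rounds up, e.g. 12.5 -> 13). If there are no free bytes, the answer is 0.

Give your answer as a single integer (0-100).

Answer: 13

Derivation:
Op 1: a = malloc(4) -> a = 0; heap: [0-3 ALLOC][4-32 FREE]
Op 2: a = realloc(a, 16) -> a = 0; heap: [0-15 ALLOC][16-32 FREE]
Op 3: a = realloc(a, 16) -> a = 0; heap: [0-15 ALLOC][16-32 FREE]
Op 4: free(a) -> (freed a); heap: [0-32 FREE]
Op 5: b = malloc(8) -> b = 0; heap: [0-7 ALLOC][8-32 FREE]
Op 6: c = malloc(1) -> c = 8; heap: [0-7 ALLOC][8-8 ALLOC][9-32 FREE]
Op 7: free(c) -> (freed c); heap: [0-7 ALLOC][8-32 FREE]
Op 8: d = malloc(5) -> d = 8; heap: [0-7 ALLOC][8-12 ALLOC][13-32 FREE]
Op 9: b = realloc(b, 5) -> b = 0; heap: [0-4 ALLOC][5-7 FREE][8-12 ALLOC][13-32 FREE]
Free blocks: [3 20] total_free=23 largest=20 -> 100*(23-20)/23 = 300/23 ≈ 13.043 -> rounds to 13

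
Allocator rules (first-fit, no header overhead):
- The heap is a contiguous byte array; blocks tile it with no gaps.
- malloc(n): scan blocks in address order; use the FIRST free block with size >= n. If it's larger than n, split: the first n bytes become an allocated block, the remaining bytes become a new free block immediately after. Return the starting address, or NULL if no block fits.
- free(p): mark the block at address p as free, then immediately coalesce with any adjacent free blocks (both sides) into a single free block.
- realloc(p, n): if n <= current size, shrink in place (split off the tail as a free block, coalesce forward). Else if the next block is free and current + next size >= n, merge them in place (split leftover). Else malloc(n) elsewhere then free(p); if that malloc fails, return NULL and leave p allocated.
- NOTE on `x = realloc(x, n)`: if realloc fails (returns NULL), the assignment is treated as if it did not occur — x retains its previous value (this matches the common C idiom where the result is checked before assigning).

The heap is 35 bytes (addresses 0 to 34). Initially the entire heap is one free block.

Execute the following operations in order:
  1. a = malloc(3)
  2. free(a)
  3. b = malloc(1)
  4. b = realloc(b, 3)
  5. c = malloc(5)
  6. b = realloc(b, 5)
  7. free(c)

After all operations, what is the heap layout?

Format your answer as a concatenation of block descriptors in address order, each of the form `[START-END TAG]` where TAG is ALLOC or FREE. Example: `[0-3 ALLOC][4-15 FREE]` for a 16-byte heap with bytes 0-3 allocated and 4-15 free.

Op 1: a = malloc(3) -> a = 0; heap: [0-2 ALLOC][3-34 FREE]
Op 2: free(a) -> (freed a); heap: [0-34 FREE]
Op 3: b = malloc(1) -> b = 0; heap: [0-0 ALLOC][1-34 FREE]
Op 4: b = realloc(b, 3) -> b = 0; heap: [0-2 ALLOC][3-34 FREE]
Op 5: c = malloc(5) -> c = 3; heap: [0-2 ALLOC][3-7 ALLOC][8-34 FREE]
Op 6: b = realloc(b, 5) -> b = 8; heap: [0-2 FREE][3-7 ALLOC][8-12 ALLOC][13-34 FREE]
Op 7: free(c) -> (freed c); heap: [0-7 FREE][8-12 ALLOC][13-34 FREE]

Answer: [0-7 FREE][8-12 ALLOC][13-34 FREE]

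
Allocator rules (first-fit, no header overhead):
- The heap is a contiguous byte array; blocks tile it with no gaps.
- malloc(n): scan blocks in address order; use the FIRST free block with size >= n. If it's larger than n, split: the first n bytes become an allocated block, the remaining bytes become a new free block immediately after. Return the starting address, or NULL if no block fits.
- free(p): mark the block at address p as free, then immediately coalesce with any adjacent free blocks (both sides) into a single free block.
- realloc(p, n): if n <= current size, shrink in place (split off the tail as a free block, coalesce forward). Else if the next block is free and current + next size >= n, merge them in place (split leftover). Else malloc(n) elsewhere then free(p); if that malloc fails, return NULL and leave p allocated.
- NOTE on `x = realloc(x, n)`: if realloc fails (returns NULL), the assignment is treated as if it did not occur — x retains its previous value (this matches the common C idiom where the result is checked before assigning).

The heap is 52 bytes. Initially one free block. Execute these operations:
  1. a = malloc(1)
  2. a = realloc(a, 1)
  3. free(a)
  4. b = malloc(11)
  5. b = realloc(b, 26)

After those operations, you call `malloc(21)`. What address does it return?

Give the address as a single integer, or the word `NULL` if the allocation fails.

Answer: 26

Derivation:
Op 1: a = malloc(1) -> a = 0; heap: [0-0 ALLOC][1-51 FREE]
Op 2: a = realloc(a, 1) -> a = 0; heap: [0-0 ALLOC][1-51 FREE]
Op 3: free(a) -> (freed a); heap: [0-51 FREE]
Op 4: b = malloc(11) -> b = 0; heap: [0-10 ALLOC][11-51 FREE]
Op 5: b = realloc(b, 26) -> b = 0; heap: [0-25 ALLOC][26-51 FREE]
malloc(21): first-fit scan over [0-25 ALLOC][26-51 FREE] -> 26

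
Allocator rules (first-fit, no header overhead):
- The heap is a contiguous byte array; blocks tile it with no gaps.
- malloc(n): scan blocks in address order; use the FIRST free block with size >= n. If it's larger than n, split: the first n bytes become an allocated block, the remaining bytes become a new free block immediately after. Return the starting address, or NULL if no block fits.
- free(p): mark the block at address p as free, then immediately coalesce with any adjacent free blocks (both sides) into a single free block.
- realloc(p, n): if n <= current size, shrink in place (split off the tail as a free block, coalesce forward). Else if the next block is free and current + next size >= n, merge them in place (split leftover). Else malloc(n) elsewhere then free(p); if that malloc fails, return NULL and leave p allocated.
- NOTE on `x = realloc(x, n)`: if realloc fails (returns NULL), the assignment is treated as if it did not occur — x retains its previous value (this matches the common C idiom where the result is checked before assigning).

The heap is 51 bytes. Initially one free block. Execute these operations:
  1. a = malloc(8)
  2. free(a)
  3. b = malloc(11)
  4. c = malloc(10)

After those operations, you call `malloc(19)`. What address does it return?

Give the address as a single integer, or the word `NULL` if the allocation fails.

Answer: 21

Derivation:
Op 1: a = malloc(8) -> a = 0; heap: [0-7 ALLOC][8-50 FREE]
Op 2: free(a) -> (freed a); heap: [0-50 FREE]
Op 3: b = malloc(11) -> b = 0; heap: [0-10 ALLOC][11-50 FREE]
Op 4: c = malloc(10) -> c = 11; heap: [0-10 ALLOC][11-20 ALLOC][21-50 FREE]
malloc(19): first-fit scan over [0-10 ALLOC][11-20 ALLOC][21-50 FREE] -> 21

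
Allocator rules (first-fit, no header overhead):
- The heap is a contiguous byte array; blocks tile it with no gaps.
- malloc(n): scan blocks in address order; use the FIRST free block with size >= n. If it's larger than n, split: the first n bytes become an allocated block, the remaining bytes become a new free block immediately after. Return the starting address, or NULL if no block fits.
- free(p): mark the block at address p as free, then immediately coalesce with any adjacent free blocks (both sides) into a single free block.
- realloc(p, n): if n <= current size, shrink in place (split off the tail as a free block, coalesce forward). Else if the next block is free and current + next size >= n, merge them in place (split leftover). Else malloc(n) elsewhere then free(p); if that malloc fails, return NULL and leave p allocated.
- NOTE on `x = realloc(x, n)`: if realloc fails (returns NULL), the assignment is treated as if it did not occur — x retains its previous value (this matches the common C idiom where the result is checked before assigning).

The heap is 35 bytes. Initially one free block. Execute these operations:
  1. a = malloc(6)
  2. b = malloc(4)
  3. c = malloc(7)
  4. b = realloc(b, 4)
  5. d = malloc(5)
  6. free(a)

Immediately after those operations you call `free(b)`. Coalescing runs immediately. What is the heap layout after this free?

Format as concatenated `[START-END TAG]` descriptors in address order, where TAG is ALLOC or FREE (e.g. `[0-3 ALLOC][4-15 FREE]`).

Answer: [0-9 FREE][10-16 ALLOC][17-21 ALLOC][22-34 FREE]

Derivation:
Op 1: a = malloc(6) -> a = 0; heap: [0-5 ALLOC][6-34 FREE]
Op 2: b = malloc(4) -> b = 6; heap: [0-5 ALLOC][6-9 ALLOC][10-34 FREE]
Op 3: c = malloc(7) -> c = 10; heap: [0-5 ALLOC][6-9 ALLOC][10-16 ALLOC][17-34 FREE]
Op 4: b = realloc(b, 4) -> b = 6; heap: [0-5 ALLOC][6-9 ALLOC][10-16 ALLOC][17-34 FREE]
Op 5: d = malloc(5) -> d = 17; heap: [0-5 ALLOC][6-9 ALLOC][10-16 ALLOC][17-21 ALLOC][22-34 FREE]
Op 6: free(a) -> (freed a); heap: [0-5 FREE][6-9 ALLOC][10-16 ALLOC][17-21 ALLOC][22-34 FREE]
free(b): b = 6 -> block [6-9 ALLOC]; mark free, coalesce with adjacent free neighbors -> [0-9 FREE][10-16 ALLOC][17-21 ALLOC][22-34 FREE]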